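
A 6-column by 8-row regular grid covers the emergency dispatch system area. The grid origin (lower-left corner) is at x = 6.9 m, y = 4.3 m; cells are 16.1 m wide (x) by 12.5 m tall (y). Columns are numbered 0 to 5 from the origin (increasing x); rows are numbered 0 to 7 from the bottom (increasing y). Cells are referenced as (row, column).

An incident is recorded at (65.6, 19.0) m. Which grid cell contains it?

(1, 3)

Column index: ⌊(65.6 − 6.9) / 16.1⌋ = ⌊3.646⌋ = 3
Row offset from origin: ⌊(19.0 − 4.3) / 12.5⌋ = ⌊1.176⌋ = 1 → row 1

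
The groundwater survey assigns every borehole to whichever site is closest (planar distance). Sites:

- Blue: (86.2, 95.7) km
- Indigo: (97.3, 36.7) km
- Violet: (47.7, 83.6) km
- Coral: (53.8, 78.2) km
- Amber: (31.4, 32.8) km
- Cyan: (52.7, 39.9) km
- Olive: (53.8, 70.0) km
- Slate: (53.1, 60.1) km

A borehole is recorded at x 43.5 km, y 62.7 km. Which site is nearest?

Squared distances to each site:
Blue: 2912.290; Indigo: 3570.440; Violet: 454.450; Coral: 346.340; Amber: 1040.420; Cyan: 604.480; Olive: 159.380; Slate: 98.920.
Minimum at Slate.

Slate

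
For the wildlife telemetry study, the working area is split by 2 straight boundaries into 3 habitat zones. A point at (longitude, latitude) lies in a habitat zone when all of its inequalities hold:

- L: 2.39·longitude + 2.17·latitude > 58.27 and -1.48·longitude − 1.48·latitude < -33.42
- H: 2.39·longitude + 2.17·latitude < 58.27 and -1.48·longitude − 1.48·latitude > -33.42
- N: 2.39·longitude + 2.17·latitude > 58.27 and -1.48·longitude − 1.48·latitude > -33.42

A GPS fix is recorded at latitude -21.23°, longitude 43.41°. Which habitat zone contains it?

2.39·43.41 + 2.17·-21.23 = 57.681, which is < 58.27
-1.48·43.41 − 1.48·-21.23 = -32.826, which is > -33.42
This sign pattern matches H.

H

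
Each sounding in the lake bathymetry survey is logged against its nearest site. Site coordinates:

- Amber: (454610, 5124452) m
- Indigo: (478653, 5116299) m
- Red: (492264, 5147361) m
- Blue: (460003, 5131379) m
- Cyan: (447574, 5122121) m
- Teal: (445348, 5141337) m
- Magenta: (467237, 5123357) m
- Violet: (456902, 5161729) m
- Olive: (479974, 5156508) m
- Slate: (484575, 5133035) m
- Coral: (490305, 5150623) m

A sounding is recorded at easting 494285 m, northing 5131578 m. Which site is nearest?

Slate

Squared distances to each site:
Amber: 1624885501.000; Indigo: 477807265.000; Red: 253187530.000; Blue: 1175295125.000; Cyan: 2271352370.000; Teal: 2490068050.000; Magenta: 799179145.000; Violet: 2306571490.000; Olive: 826309621.000; Slate: 96406949.000; Coral: 378552425.000.
Minimum at Slate.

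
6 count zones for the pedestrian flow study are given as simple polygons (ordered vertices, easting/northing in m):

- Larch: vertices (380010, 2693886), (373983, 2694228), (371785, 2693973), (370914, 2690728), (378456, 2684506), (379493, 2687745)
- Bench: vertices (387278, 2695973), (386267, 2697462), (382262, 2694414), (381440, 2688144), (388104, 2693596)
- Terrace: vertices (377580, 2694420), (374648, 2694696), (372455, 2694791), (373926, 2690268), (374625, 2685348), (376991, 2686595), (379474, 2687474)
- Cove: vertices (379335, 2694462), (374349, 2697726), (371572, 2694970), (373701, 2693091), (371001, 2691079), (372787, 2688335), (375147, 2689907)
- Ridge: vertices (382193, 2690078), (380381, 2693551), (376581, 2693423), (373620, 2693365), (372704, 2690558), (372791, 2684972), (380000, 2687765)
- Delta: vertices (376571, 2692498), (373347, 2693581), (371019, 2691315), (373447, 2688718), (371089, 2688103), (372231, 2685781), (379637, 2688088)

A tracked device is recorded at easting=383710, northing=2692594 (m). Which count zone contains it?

Bench

Cast a ray rightward from (383710, 2692594). For each polygon, the edges (by vertex number in listed order) whose endpoints lie on opposite sides of northing = 2692594, where each meets that height, and whether that is right or left of the point:
Larch: 3–4 at easting≈371414.9 (left), 6–1 at easting≈379901.2 (left) → 0 crossings.
Bench: 3–4 at easting≈382023.4 (left), 4–5 at easting≈386879.3 (right) → 1 crossing.
Terrace: 3–4 at easting≈373169.5 (left), 7–1 at easting≈378077.9 (left) → 0 crossings.
Cove: 4–5 at easting≈373034.1 (left), 7–1 at easting≈377617.5 (left) → 0 crossings.
Ridge: 1–2 at easting≈380880.3 (left), 4–5 at easting≈373368.4 (left) → 0 crossings.
Delta: 1–2 at easting≈376285.2 (left), 2–3 at easting≈372333.0 (left) → 0 crossings.
Only Bench has an odd count, so the point is inside Bench.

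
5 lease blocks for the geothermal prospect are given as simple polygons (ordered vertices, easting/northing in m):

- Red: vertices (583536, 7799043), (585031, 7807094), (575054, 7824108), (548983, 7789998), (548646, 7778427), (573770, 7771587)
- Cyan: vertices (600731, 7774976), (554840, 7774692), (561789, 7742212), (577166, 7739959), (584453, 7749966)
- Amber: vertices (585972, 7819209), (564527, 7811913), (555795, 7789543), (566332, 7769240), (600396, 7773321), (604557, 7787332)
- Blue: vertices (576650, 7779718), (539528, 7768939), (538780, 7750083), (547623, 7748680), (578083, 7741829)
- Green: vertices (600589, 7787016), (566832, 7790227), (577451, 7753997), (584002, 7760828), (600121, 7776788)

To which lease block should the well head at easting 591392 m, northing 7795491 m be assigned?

Amber

Cast a ray rightward from (591392, 7795491). For each polygon, the edges (by vertex number in listed order) whose endpoints lie on opposite sides of northing = 7795491, where each meets that height, and whether that is right or left of the point:
Red: 3–4 at easting≈553181.4 (left), 6–1 at easting≈582272.6 (left) → 0 crossings.
Cyan: no edge straddles that height → 0 crossings.
Amber: 2–3 at easting≈558116.8 (left), 6–1 at easting≈599800.1 (right) → 1 crossing.
Blue: no edge straddles that height → 0 crossings.
Green: no edge straddles that height → 0 crossings.
Only Amber has an odd count, so the point is inside Amber.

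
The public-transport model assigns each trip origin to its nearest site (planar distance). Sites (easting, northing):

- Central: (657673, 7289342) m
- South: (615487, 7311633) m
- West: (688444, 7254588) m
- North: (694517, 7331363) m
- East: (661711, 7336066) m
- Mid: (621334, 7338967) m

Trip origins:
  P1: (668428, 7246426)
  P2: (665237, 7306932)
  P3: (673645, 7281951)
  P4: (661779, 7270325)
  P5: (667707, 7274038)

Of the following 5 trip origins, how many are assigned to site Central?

4

P1 → West
P2 → Central
P3 → Central
P4 → Central
P5 → Central
4 of the 5 go to Central.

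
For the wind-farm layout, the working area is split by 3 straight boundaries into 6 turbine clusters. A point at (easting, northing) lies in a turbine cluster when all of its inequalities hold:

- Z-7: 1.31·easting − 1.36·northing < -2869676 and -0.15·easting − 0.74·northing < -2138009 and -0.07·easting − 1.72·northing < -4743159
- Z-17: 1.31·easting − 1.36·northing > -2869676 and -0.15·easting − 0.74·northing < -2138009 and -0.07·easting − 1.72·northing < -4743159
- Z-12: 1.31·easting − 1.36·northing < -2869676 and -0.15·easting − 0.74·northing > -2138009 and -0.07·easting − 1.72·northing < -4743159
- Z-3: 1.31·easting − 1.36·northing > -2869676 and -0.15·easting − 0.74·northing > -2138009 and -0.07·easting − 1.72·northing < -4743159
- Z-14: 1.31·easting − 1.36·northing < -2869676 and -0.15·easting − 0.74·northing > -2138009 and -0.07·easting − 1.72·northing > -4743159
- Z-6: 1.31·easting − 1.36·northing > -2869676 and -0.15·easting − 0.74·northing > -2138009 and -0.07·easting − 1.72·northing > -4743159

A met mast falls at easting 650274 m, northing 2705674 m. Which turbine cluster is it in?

Z-6

1.31·650274 − 1.36·2705674 = -2827857.700, which is > -2869676
-0.15·650274 − 0.74·2705674 = -2099739.860, which is > -2138009
-0.07·650274 − 1.72·2705674 = -4699278.460, which is > -4743159
This sign pattern matches Z-6.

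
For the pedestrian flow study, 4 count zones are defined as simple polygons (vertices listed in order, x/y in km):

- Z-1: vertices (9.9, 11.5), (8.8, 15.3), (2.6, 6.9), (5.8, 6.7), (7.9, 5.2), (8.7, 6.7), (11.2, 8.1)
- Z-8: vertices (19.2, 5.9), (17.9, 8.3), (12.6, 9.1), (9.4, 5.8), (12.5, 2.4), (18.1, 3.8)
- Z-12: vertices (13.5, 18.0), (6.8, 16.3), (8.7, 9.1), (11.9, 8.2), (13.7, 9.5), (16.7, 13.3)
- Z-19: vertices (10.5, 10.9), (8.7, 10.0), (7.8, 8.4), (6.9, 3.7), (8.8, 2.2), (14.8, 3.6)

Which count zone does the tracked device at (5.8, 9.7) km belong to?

Z-1

Cast a ray rightward from (5.8, 9.7). For each polygon, the edges (by vertex number in listed order) whose endpoints lie on opposite sides of y = 9.7, where each meets that height, and whether that is right or left of the point:
Z-1: 2–3 at x≈4.67 (left), 7–1 at x≈10.59 (right) → 1 crossing.
Z-8: no edge straddles that height → 0 crossings.
Z-12: 2–3 at x≈8.54 (right), 5–6 at x≈13.86 (right) → 2 crossings.
Z-19: 2–3 at x≈8.53 (right), 6–1 at x≈11.21 (right) → 2 crossings.
Only Z-1 has an odd count, so the point is inside Z-1.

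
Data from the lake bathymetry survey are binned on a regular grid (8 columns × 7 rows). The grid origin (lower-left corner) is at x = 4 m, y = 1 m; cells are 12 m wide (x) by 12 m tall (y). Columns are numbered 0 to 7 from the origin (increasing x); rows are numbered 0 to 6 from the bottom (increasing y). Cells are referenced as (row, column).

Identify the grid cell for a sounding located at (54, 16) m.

(1, 4)

Column index: ⌊(54 − 4) / 12⌋ = ⌊4.167⌋ = 4
Row offset from origin: ⌊(16 − 1) / 12⌋ = ⌊1.250⌋ = 1 → row 1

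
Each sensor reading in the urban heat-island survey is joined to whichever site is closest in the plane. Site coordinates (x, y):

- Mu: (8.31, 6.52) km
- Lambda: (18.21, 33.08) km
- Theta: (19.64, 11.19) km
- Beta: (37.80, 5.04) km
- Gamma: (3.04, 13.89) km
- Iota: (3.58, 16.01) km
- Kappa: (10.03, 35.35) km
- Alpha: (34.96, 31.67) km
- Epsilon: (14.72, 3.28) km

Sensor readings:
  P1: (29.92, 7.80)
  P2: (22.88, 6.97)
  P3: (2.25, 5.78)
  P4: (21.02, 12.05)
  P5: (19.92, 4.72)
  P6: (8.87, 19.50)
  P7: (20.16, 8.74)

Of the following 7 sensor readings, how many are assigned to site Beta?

1

P1 → Beta
P2 → Theta
P3 → Mu
P4 → Theta
P5 → Epsilon
P6 → Iota
P7 → Theta
1 of the 7 goes to Beta.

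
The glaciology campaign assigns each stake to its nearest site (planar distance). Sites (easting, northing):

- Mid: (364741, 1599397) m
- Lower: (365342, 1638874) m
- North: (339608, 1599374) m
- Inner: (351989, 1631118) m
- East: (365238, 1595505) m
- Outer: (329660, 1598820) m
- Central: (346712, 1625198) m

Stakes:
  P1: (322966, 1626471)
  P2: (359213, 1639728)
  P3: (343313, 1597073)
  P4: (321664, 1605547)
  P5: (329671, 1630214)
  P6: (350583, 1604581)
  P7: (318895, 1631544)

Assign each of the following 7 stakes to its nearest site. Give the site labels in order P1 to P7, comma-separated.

P1 → Central (d²=565493045.00)
P2 → Lower (d²=38293957.00)
P3 → North (d²=19021626.00)
P4 → Outer (d²=109188545.00)
P5 → Central (d²=315555937.00)
P6 → North (d²=147563474.00)
P7 → Central (d²=814057205.00)

Central, Lower, North, Outer, Central, North, Central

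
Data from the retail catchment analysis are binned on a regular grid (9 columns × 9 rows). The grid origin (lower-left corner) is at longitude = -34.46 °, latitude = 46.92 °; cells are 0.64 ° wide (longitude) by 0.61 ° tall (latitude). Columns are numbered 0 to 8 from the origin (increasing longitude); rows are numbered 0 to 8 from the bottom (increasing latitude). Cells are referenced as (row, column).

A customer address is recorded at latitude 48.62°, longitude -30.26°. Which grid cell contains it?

(2, 6)

Column index: ⌊(-30.26 − -34.46) / 0.64⌋ = ⌊6.562⌋ = 6
Row offset from origin: ⌊(48.62 − 46.92) / 0.61⌋ = ⌊2.787⌋ = 2 → row 2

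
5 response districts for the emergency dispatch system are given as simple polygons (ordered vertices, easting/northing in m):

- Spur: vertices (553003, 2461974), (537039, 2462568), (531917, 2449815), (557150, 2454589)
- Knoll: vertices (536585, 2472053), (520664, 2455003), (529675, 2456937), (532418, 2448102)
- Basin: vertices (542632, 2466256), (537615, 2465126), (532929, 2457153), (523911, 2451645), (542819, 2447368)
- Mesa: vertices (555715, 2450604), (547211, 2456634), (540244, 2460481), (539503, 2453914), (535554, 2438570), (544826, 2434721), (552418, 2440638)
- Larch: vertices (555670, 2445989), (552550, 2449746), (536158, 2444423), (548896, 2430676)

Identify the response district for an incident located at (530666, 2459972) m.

Knoll

Cast a ray rightward from (530666, 2459972). For each polygon, the edges (by vertex number in listed order) whose endpoints lie on opposite sides of northing = 2459972, where each meets that height, and whether that is right or left of the point:
Spur: 2–3 at easting≈535996.4 (right), 4–1 at easting≈554127.2 (right) → 2 crossings.
Knoll: 1–2 at easting≈525304.0 (left), 4–1 at easting≈534483.1 (right) → 1 crossing.
Basin: 2–3 at easting≈534585.8 (right), 5–1 at easting≈542694.2 (right) → 2 crossings.
Mesa: 2–3 at easting≈541165.8 (right), 3–4 at easting≈540186.6 (right) → 2 crossings.
Larch: no edge straddles that height → 0 crossings.
Only Knoll has an odd count, so the point is inside Knoll.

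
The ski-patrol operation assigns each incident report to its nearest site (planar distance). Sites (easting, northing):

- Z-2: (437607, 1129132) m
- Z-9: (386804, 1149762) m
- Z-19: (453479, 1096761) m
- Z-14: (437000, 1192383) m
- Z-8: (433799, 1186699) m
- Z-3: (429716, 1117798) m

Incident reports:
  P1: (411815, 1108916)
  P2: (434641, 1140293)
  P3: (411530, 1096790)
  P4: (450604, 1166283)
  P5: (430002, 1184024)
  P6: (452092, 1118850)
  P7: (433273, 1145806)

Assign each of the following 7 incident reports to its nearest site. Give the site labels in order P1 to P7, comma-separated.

P1 → Z-3 (d²=399335725.00)
P2 → Z-2 (d²=133365077.00)
P3 → Z-3 (d²=772066660.00)
P4 → Z-8 (d²=699221081.00)
P5 → Z-8 (d²=21572834.00)
P6 → Z-2 (d²=315534749.00)
P7 → Z-2 (d²=296805832.00)

Z-3, Z-2, Z-3, Z-8, Z-8, Z-2, Z-2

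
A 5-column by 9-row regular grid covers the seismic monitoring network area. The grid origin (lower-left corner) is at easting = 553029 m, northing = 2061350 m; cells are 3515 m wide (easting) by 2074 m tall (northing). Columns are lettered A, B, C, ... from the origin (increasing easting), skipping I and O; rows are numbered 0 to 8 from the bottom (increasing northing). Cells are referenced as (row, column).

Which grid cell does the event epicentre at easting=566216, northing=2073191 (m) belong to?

(5, D)

Column index: ⌊(566216 − 553029) / 3515⌋ = ⌊3.752⌋ = 3 → column D
Row offset from origin: ⌊(2073191 − 2061350) / 2074⌋ = ⌊5.709⌋ = 5 → row 5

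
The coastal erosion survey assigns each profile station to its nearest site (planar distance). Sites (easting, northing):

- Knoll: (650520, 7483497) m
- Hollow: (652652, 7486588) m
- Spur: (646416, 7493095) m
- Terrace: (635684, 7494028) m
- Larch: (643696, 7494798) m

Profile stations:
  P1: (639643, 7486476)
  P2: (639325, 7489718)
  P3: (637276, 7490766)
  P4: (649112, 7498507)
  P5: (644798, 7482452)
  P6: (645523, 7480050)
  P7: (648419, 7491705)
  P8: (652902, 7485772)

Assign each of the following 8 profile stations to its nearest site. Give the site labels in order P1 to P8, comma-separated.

P1 → Terrace (d²=72706385.00)
P2 → Terrace (d²=31832981.00)
P3 → Terrace (d²=13175108.00)
P4 → Spur (d²=36558160.00)
P5 → Knoll (d²=33833309.00)
P6 → Knoll (d²=36851818.00)
P7 → Spur (d²=5944109.00)
P8 → Hollow (d²=728356.00)

Terrace, Terrace, Terrace, Spur, Knoll, Knoll, Spur, Hollow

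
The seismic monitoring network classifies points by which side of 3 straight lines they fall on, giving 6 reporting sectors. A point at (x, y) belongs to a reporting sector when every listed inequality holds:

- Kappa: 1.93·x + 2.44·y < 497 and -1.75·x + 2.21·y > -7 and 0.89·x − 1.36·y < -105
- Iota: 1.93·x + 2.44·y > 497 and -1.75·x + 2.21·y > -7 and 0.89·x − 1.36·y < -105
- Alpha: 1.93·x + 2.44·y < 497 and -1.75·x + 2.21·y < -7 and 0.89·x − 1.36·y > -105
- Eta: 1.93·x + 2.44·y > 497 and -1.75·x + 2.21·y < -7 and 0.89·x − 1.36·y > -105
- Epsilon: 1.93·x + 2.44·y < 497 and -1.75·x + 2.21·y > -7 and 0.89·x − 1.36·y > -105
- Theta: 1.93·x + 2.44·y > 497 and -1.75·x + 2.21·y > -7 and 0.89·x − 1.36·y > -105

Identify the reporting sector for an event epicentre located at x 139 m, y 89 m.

1.93·139 + 2.44·89 = 485.430, which is < 497
-1.75·139 + 2.21·89 = -46.560, which is < -7
0.89·139 − 1.36·89 = 2.670, which is > -105
This sign pattern matches Alpha.

Alpha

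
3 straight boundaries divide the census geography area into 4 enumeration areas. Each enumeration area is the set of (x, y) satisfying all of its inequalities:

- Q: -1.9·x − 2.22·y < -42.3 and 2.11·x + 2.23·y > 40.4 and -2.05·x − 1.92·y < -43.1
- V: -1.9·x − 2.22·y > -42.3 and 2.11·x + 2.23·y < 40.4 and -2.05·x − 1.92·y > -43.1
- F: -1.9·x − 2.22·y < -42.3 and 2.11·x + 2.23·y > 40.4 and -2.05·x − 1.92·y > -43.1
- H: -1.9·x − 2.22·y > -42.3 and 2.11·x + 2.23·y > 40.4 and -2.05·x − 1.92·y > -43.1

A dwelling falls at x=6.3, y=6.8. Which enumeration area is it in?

-1.9·6.3 − 2.22·6.8 = -27.066, which is > -42.3
2.11·6.3 + 2.23·6.8 = 28.457, which is < 40.4
-2.05·6.3 − 1.92·6.8 = -25.971, which is > -43.1
This sign pattern matches V.

V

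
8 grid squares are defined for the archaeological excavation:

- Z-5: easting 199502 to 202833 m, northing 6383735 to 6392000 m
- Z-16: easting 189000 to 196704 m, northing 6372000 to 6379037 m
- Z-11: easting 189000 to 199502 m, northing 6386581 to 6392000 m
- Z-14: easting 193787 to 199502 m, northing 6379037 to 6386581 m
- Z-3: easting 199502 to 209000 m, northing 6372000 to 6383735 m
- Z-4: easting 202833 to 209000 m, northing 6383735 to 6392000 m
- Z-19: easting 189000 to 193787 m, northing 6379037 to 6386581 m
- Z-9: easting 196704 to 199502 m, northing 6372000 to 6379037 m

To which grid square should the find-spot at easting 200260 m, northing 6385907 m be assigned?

Z-5

The point has easting = 200260 and northing = 6385907.
Only Z-5 satisfies 199502 ≤ easting ≤ 202833 and 6383735 ≤ northing ≤ 6392000.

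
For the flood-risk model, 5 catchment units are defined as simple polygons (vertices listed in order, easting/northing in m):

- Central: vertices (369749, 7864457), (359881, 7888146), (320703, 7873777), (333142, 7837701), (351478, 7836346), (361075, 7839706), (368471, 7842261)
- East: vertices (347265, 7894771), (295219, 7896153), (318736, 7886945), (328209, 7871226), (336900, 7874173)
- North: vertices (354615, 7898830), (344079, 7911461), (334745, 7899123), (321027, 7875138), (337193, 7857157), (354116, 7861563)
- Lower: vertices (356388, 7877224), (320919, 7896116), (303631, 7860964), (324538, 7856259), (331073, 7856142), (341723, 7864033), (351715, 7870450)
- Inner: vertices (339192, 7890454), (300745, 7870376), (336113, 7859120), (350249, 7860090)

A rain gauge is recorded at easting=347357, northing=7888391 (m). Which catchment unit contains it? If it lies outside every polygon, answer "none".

Cast a ray rightward from (347357, 7888391). For each polygon, the edges (by vertex number in listed order) whose endpoints lie on opposite sides of northing = 7888391, where each meets that height, and whether that is right or left of the point:
Central: no edge straddles that height → 0 crossings.
East: 2–3 at easting≈315043.0 (left), 5–1 at easting≈344054.6 (left) → 0 crossings.
North: 3–4 at easting≈328606.9 (left), 6–1 at easting≈354475.2 (right) → 1 crossing.
Lower: 1–2 at easting≈335422.4 (left), 2–3 at easting≈317119.8 (left) → 0 crossings.
Inner: 1–2 at easting≈335241.6 (left), 4–1 at easting≈339943.2 (left) → 0 crossings.
Only North has an odd count, so the point is inside North.

North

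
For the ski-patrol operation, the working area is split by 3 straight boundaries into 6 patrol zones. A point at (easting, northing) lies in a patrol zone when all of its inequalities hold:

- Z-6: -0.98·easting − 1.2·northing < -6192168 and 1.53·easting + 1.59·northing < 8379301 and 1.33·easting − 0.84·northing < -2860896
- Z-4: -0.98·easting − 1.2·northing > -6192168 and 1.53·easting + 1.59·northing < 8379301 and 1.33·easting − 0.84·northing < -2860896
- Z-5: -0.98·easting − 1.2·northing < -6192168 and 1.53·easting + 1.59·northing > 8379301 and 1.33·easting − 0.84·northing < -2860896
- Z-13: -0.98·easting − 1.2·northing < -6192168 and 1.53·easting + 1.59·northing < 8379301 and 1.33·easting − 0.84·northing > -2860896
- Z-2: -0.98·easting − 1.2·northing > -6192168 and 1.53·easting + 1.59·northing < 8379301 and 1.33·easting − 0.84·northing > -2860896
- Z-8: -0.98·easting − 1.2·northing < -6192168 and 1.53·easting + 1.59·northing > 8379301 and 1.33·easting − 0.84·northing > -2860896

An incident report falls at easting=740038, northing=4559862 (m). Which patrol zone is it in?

-0.98·740038 − 1.2·4559862 = -6197071.640, which is < -6192168
1.53·740038 + 1.59·4559862 = 8382438.720, which is > 8379301
1.33·740038 − 0.84·4559862 = -2846033.540, which is > -2860896
This sign pattern matches Z-8.

Z-8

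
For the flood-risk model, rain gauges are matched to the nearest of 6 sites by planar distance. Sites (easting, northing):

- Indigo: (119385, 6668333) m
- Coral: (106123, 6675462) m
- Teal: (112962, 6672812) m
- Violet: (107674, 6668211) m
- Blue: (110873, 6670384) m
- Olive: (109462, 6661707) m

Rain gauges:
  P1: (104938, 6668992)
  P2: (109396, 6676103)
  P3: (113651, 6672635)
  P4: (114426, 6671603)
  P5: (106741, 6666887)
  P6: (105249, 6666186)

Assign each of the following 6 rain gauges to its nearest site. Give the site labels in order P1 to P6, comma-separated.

Violet, Coral, Teal, Teal, Violet, Violet

P1 → Violet (d²=8095657.00)
P2 → Coral (d²=11123410.00)
P3 → Teal (d²=506050.00)
P4 → Teal (d²=3604977.00)
P5 → Violet (d²=2623465.00)
P6 → Violet (d²=9981250.00)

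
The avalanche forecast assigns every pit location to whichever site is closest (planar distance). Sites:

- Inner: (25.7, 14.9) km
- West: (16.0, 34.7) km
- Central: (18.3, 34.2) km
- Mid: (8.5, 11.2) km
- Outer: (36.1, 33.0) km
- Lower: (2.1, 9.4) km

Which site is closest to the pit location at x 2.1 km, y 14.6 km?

Lower

Squared distances to each site:
Inner: 557.050; West: 597.220; Central: 646.600; Mid: 52.520; Outer: 1494.560; Lower: 27.040.
Minimum at Lower.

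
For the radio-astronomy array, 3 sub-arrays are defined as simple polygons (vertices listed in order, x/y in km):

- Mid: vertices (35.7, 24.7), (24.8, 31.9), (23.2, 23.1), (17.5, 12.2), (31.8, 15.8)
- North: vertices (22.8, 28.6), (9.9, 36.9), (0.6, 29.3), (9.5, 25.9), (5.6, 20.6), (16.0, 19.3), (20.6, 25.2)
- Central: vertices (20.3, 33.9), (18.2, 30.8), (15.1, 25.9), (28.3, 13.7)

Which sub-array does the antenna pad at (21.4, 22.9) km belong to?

Cast a ray rightward from (21.4, 22.9). For each polygon, the edges (by vertex number in listed order) whose endpoints lie on opposite sides of y = 22.9, where each meets that height, and whether that is right or left of the point:
Mid: 3–4 at x≈23.10 (right), 5–1 at x≈34.91 (right) → 2 crossings.
North: 4–5 at x≈7.29 (left), 6–7 at x≈18.81 (left) → 0 crossings.
Central: 3–4 at x≈18.35 (left), 4–1 at x≈24.66 (right) → 1 crossing.
Only Central has an odd count, so the point is inside Central.

Central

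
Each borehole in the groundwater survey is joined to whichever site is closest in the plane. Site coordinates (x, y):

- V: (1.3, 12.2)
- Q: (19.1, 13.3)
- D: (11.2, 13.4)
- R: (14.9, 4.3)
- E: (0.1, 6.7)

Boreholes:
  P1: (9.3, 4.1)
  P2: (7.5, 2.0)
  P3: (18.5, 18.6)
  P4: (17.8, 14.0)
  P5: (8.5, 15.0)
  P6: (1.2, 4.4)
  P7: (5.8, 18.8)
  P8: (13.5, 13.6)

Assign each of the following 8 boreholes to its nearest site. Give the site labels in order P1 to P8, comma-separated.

P1 → R (d²=31.40)
P2 → R (d²=60.05)
P3 → Q (d²=28.45)
P4 → Q (d²=2.18)
P5 → D (d²=9.85)
P6 → E (d²=6.50)
P7 → D (d²=58.32)
P8 → D (d²=5.33)

R, R, Q, Q, D, E, D, D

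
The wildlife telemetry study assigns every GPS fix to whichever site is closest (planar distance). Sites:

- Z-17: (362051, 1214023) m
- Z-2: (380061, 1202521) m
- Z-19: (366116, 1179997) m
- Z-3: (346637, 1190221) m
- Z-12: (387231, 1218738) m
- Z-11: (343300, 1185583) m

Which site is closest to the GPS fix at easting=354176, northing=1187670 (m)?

Z-3

Squared distances to each site:
Z-17: 756496234.000; Z-2: 890585426.000; Z-19: 201438529.000; Z-3: 63344122.000; Z-12: 2057853649.000; Z-11: 122642945.000.
Minimum at Z-3.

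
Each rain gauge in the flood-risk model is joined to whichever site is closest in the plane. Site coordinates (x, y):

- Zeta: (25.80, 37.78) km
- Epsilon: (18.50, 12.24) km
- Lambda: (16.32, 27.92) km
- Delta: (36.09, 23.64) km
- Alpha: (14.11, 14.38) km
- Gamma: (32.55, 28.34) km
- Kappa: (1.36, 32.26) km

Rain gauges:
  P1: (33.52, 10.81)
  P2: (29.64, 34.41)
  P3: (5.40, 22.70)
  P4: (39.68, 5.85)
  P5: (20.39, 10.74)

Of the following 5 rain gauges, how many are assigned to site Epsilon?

1

P1 → Delta
P2 → Zeta
P3 → Kappa
P4 → Delta
P5 → Epsilon
1 of the 5 goes to Epsilon.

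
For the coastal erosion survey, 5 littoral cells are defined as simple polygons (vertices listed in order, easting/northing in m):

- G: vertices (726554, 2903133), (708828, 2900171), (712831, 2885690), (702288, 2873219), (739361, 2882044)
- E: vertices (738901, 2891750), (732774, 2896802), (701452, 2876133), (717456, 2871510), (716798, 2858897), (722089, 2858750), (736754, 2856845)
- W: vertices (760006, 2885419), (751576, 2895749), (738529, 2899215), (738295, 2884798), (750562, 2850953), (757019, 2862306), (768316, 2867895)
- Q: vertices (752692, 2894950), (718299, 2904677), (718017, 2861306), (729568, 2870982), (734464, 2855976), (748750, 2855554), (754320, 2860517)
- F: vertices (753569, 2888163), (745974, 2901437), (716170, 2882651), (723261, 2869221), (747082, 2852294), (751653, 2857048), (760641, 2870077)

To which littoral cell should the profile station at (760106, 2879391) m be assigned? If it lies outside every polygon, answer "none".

Cast a ray rightward from (760106, 2879391). For each polygon, the edges (by vertex number in listed order) whose endpoints lie on opposite sides of northing = 2879391, where each meets that height, and whether that is right or left of the point:
G: 3–4 at easting≈707505.8 (left), 4–5 at easting≈728216.0 (left) → 0 crossings.
E: 2–3 at easting≈706389.2 (left), 7–1 at easting≈738140.8 (left) → 0 crossings.
W: 4–5 at easting≈740254.7 (left), 7–1 at easting≈762864.5 (right) → 1 crossing.
Q: 2–3 at easting≈718134.6 (left), 7–1 at easting≈753427.6 (left) → 0 crossings.
F: 3–4 at easting≈717891.3 (left), 7–1 at easting≈756999.0 (left) → 0 crossings.
Only W has an odd count, so the point is inside W.

W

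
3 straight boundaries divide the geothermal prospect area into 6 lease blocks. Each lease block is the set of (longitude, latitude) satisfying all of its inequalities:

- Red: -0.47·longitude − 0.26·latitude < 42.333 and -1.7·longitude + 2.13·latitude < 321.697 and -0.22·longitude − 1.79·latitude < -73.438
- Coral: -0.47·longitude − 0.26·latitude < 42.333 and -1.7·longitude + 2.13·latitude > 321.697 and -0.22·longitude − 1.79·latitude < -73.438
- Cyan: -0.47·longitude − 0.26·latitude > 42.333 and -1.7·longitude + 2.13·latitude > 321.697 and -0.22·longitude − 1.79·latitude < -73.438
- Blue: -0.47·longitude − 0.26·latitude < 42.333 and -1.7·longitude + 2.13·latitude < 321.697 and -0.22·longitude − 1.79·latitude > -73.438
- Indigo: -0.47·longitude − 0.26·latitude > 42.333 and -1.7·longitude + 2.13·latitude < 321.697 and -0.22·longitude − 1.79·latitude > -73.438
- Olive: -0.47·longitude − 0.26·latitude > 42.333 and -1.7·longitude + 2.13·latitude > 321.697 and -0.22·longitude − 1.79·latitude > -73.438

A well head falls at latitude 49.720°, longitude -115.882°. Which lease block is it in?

-0.47·-115.882 − 0.26·49.720 = 41.537, which is < 42.333
-1.7·-115.882 + 2.13·49.720 = 302.903, which is < 321.697
-0.22·-115.882 − 1.79·49.720 = -63.505, which is > -73.438
This sign pattern matches Blue.

Blue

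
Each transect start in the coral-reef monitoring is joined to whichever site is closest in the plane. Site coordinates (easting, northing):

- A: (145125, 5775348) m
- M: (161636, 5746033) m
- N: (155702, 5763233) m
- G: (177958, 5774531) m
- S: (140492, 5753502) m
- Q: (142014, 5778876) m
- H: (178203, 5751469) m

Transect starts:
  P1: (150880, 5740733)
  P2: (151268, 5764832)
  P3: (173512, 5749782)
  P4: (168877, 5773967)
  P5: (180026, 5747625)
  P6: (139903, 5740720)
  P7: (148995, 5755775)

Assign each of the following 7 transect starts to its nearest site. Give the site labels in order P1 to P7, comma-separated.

P1 → M (d²=143781536.00)
P2 → N (d²=22217157.00)
P3 → H (d²=24851450.00)
P4 → G (d²=82782657.00)
P5 → H (d²=18099665.00)
P6 → S (d²=163726445.00)
P7 → S (d²=77467538.00)

M, N, H, G, H, S, S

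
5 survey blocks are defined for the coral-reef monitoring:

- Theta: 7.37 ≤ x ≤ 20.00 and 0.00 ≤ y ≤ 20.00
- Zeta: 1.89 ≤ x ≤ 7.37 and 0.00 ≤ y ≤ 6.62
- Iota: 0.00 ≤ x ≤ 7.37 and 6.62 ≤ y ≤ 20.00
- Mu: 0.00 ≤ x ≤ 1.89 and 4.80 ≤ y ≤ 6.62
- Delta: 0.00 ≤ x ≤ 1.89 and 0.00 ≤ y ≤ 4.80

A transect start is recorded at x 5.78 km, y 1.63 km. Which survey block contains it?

The point has x = 5.78 and y = 1.63.
Only Zeta satisfies 1.89 ≤ x ≤ 7.37 and 0.00 ≤ y ≤ 6.62.

Zeta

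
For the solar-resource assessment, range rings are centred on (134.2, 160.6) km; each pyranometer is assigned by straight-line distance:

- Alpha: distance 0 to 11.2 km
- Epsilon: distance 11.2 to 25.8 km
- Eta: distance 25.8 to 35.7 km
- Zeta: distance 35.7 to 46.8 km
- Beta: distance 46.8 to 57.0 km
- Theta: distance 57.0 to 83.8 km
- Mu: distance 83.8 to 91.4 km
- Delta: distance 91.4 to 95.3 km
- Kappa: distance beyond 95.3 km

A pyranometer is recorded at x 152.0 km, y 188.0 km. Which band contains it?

Eta

Distance = √((152.0−134.2)² + (188.0−160.6)²) = √(316.840 + 750.760) = 32.674 km.
25.8 ≤ 32.674 < 35.7 → Eta.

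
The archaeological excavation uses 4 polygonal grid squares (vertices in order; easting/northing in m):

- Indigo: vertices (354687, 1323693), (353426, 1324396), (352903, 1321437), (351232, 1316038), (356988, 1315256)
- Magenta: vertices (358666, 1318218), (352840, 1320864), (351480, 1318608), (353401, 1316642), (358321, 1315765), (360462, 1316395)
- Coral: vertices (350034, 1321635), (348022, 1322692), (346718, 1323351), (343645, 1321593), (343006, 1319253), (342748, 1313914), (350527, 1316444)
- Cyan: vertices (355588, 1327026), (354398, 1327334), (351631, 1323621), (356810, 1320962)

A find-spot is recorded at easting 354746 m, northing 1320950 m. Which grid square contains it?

Indigo

Cast a ray rightward from (354746, 1320950). For each polygon, the edges (by vertex number in listed order) whose endpoints lie on opposite sides of northing = 1320950, where each meets that height, and whether that is right or left of the point:
Indigo: 3–4 at easting≈352752.3 (left), 5–1 at easting≈355435.1 (right) → 1 crossing.
Magenta: no edge straddles that height → 0 crossings.
Coral: 4–5 at easting≈343469.4 (left), 7–1 at easting≈350099.1 (left) → 0 crossings.
Cyan: no edge straddles that height → 0 crossings.
Only Indigo has an odd count, so the point is inside Indigo.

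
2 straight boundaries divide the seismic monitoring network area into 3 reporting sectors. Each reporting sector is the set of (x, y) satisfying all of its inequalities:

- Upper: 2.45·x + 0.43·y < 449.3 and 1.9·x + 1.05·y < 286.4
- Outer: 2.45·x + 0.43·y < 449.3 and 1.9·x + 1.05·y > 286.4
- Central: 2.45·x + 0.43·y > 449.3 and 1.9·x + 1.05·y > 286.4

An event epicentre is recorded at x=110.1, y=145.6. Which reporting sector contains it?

Outer

2.45·110.1 + 0.43·145.6 = 332.353, which is < 449.3
1.9·110.1 + 1.05·145.6 = 362.070, which is > 286.4
This sign pattern matches Outer.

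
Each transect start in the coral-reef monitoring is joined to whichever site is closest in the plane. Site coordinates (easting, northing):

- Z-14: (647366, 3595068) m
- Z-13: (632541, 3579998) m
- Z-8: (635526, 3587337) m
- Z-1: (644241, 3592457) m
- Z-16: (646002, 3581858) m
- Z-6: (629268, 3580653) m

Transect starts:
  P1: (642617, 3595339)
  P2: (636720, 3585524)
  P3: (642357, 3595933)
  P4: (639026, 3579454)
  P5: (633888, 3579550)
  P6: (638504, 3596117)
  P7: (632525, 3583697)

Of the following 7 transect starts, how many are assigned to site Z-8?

1

P1 → Z-1
P2 → Z-8
P3 → Z-1
P4 → Z-13
P5 → Z-13
P6 → Z-1
P7 → Z-13
1 of the 7 goes to Z-8.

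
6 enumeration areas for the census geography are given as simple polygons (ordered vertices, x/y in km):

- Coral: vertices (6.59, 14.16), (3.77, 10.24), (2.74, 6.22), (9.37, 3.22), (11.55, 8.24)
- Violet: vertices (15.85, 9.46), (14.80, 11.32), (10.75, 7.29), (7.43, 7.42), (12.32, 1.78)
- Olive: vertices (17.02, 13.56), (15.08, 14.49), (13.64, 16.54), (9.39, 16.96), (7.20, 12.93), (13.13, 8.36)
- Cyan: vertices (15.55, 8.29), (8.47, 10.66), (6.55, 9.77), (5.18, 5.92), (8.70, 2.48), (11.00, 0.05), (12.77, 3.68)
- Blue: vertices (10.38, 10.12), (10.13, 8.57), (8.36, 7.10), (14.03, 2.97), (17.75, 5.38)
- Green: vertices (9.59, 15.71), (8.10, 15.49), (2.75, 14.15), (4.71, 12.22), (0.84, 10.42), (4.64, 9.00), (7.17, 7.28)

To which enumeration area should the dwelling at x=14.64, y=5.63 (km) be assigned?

Blue

Cast a ray rightward from (14.64, 5.63). For each polygon, the edges (by vertex number in listed order) whose endpoints lie on opposite sides of y = 5.63, where each meets that height, and whether that is right or left of the point:
Coral: 3–4 at x≈4.044 (left), 4–5 at x≈10.417 (left) → 0 crossings.
Violet: 4–5 at x≈8.982 (left), 5–1 at x≈14.090 (left) → 0 crossings.
Olive: no edge straddles that height → 0 crossings.
Cyan: 4–5 at x≈5.477 (left), 7–1 at x≈13.946 (left) → 0 crossings.
Blue: 3–4 at x≈10.378 (left), 5–1 at x≈17.361 (right) → 1 crossing.
Green: no edge straddles that height → 0 crossings.
Only Blue has an odd count, so the point is inside Blue.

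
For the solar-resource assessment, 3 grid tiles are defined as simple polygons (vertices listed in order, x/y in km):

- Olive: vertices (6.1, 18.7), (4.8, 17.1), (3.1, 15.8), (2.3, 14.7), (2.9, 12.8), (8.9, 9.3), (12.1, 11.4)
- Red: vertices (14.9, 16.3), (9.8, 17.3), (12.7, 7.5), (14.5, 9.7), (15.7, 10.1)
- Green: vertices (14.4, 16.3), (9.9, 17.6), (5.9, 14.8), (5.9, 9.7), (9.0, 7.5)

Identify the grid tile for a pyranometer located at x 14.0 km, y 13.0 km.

Red

Cast a ray rightward from (14.0, 13.0). For each polygon, the edges (by vertex number in listed order) whose endpoints lie on opposite sides of y = 13.0, where each meets that height, and whether that is right or left of the point:
Olive: 4–5 at x≈2.84 (left), 7–1 at x≈10.78 (left) → 0 crossings.
Red: 2–3 at x≈11.07 (left), 5–1 at x≈15.33 (right) → 1 crossing.
Green: 3–4 at x≈5.90 (left), 5–1 at x≈12.38 (left) → 0 crossings.
Only Red has an odd count, so the point is inside Red.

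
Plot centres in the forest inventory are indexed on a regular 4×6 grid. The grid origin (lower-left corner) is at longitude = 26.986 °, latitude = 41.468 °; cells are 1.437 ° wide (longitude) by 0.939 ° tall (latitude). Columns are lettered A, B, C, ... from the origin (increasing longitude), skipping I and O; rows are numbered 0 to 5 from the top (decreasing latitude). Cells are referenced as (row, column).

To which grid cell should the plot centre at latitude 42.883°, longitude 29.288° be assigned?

Column index: ⌊(29.288 − 26.986) / 1.437⌋ = ⌊1.602⌋ = 1 → column B
Row offset from origin: ⌊(42.883 − 41.468) / 0.939⌋ = ⌊1.507⌋ = 1 → row 4 (counted from top)

(4, B)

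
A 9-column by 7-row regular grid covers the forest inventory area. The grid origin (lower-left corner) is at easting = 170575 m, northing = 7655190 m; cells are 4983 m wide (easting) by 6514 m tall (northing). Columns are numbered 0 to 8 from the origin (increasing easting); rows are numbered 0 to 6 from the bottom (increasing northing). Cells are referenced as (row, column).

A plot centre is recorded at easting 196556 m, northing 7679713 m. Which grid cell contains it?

Column index: ⌊(196556 − 170575) / 4983⌋ = ⌊5.214⌋ = 5
Row offset from origin: ⌊(7679713 − 7655190) / 6514⌋ = ⌊3.765⌋ = 3 → row 3

(3, 5)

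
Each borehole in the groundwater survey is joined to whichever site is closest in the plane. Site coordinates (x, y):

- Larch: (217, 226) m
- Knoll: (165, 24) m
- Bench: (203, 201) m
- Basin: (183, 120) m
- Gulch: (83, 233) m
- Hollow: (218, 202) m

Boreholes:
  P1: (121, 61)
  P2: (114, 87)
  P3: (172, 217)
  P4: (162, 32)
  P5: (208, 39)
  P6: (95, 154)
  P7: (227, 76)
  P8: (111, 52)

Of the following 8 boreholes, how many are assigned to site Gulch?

1

P1 → Knoll
P2 → Basin
P3 → Bench
P4 → Knoll
P5 → Knoll
P6 → Gulch
P7 → Basin
P8 → Knoll
1 of the 8 goes to Gulch.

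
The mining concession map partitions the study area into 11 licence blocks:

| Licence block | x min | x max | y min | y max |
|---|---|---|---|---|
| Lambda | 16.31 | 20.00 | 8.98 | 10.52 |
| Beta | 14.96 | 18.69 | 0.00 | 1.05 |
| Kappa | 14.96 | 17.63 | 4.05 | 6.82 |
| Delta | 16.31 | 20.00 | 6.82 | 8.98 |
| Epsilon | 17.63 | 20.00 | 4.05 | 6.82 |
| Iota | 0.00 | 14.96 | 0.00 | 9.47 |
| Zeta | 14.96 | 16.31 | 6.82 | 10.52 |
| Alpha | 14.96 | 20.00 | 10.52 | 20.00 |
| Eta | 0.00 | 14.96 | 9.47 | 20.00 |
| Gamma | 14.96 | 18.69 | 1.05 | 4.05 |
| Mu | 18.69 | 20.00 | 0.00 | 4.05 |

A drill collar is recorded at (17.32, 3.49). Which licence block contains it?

The point has x = 17.32 and y = 3.49.
Only Gamma satisfies 14.96 ≤ x ≤ 18.69 and 1.05 ≤ y ≤ 4.05.

Gamma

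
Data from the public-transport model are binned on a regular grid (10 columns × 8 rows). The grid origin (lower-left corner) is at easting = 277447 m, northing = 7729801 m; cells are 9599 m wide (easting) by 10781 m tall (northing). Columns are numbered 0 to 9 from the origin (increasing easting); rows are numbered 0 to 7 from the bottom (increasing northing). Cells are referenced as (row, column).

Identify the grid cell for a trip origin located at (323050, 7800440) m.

(6, 4)

Column index: ⌊(323050 − 277447) / 9599⌋ = ⌊4.751⌋ = 4
Row offset from origin: ⌊(7800440 − 7729801) / 10781⌋ = ⌊6.552⌋ = 6 → row 6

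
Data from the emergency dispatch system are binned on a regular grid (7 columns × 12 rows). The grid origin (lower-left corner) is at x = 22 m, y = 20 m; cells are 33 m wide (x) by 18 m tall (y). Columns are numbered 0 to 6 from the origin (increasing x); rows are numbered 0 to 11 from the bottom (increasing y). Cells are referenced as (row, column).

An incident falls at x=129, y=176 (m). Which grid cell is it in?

(8, 3)

Column index: ⌊(129 − 22) / 33⌋ = ⌊3.242⌋ = 3
Row offset from origin: ⌊(176 − 20) / 18⌋ = ⌊8.667⌋ = 8 → row 8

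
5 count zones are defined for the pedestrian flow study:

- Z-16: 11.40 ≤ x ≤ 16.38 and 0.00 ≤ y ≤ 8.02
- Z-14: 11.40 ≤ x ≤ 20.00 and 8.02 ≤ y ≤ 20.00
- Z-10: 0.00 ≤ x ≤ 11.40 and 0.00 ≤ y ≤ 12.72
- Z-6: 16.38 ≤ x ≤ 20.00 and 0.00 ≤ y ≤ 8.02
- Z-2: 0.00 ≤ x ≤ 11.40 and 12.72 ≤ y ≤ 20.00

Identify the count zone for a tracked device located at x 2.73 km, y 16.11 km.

Z-2

The point has x = 2.73 and y = 16.11.
Only Z-2 satisfies 0.00 ≤ x ≤ 11.40 and 12.72 ≤ y ≤ 20.00.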